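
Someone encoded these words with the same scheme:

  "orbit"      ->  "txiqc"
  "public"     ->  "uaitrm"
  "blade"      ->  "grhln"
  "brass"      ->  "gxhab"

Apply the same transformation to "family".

kgtqui

In orbit: o→t is +5, r→x is +6, b→i is +7, i→q is +8 — the shift increases by 1 each position. The shift increases by 1 at each position, starting from +5: 5, 6, 7, ….
Applying it to family: f+5=k, a+6=g, m+7=t, i+8=q, l+9=u, y+10=i.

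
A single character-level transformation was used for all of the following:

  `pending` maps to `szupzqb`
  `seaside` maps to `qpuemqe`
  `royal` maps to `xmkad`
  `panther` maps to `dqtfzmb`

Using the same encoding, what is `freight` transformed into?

The output letters match the input read backwards, each shifted +12: pending reversed is gnidnep. The word is reversed, then every letter is shifted forward by 12.
For freight: reverse → thgierf; then shift: t+12=f, h+12=t, g+12=s, i+12=u, e+12=q, r+12=d, f+12=r.

ftsuqdr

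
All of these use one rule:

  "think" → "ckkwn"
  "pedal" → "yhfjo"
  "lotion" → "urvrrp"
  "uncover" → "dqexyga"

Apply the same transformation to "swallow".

It's a Vigenère-style cipher with numeric key [9,3,2]: position i shifts by key[i mod 3].
Applying it to swallow: s+9=b, w+3=z, a+2=c, l+9=u, l+3=o, o+2=q, w+9=f.

bzcuoqf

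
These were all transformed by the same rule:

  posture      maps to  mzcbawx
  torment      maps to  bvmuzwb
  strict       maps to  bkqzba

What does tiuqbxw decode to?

optimal

The output letters match the input read backwards, each shifted +8: posture reversed is erutsop. Read the word backwards and shift each letter +8.
Undoing it on tiuqbxw: shift back: t−8=l, i−8=a, u−8=m, q−8=i, b−8=t, x−8=p, w−8=o → lamitpo; then reverse → optimal.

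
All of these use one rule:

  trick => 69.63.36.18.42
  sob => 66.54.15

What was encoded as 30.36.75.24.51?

given

t(#20)→69 and r(#18)→63: differences scale by 3, so n = 3·pos + 9. The formula is n = 3×(alphabet index, a=1) + 9.
Decoding 30.36.75.24.51: 30→(30−9)÷3=7=g, 36→(36−9)÷3=9=i, 75→(75−9)÷3=22=v, 24→(24−9)÷3=5=e, 51→(51−9)÷3=14=n.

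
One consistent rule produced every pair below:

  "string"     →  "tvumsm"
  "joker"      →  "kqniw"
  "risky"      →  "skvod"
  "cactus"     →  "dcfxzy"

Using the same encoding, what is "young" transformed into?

In string: s→t is +1, t→v is +2, r→u is +3, i→m is +4 — the shift increases by 1 each position. The shift increases by 1 at each position, starting from +1: 1, 2, 3, ….
For young: y+1=z, o+2=q, u+3=x, n+4=r, g+5=l.

zqxrl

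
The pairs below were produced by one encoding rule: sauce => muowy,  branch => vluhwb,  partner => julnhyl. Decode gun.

mat

Compare letters: s→m is +20, a→u is +20, u→o is +20 — a constant shift. This is a Caesar cipher with shift 20.
Undoing it on gun: g−20=m, u−20=a, n−20=t.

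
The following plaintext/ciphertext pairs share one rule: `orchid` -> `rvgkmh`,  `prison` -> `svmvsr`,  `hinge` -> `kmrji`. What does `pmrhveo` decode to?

Shifts by position in orchid: pos 0: o→r (+3), pos 1: r→v (+4), pos 2: c→g (+4), pos 3: h→k (+3), pos 4: i→m (+4), pos 5: d→h (+4) — repeating every 3. It's a Vigenère-style cipher with numeric key [3,4,4]: position i shifts by key[i mod 3].
Undoing it on pmrhveo: p−3=m, m−4=i, r−4=n, h−3=e, v−4=r, e−4=a, o−3=l.

mineral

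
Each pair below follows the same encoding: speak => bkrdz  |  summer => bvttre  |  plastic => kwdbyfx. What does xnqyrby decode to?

s(18)→b(1) and p(15)→k(10) fit y≡23x+3 (mod 26); the inverse of 23 mod 26 is 17. This is an affine cipher: with a=0,…,z=25, each position x becomes (23x+3) mod 26.
Undoing it on xnqyrby: x(23)→17·(23−3)≡2=c; n(13)→17·(13−3)≡14=o; q(16)→17·(16−3)≡13=n; y(24)→17·(24−3)≡19=t; r(17)→17·(17−3)≡4=e; b(1)→17·(1−3)≡18=s; y(24)→17·(24−3)≡19=t (all mod 26).

contest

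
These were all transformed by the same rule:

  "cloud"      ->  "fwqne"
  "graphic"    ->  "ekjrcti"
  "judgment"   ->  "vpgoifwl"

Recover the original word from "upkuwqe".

The output letters match the input read backwards, each shifted +2: cloud reversed is duolc. Two steps: reverse the string, then apply a Caesar shift of +2.
Reversing it on upkuwqe: shift back: u−2=s, p−2=n, k−2=i, u−2=s, w−2=u, q−2=o, e−2=c → snisuoc; then reverse → cousins.

cousins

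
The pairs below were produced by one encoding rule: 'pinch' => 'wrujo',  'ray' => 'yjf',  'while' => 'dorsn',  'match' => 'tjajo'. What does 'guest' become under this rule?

The shift depends on letter class: consonant p→w is +7, but vowel i→r is +9. The rule splits by letter class: vowels +9, consonants +7.
Applying it to guest: g(cons)+7=n, u(vowel)+9=d, e(vowel)+9=n, s(cons)+7=z, t(cons)+7=a.

ndnza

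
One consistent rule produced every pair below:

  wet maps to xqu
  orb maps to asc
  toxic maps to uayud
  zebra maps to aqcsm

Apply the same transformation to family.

gmnumz

The shift depends on letter class: consonant w→x is +1, but vowel e→q is +12. Vowels shift forward by 12 and consonants shift forward by 1.
For family: f(cons)+1=g, a(vowel)+12=m, m(cons)+1=n, i(vowel)+12=u, l(cons)+1=m, y(cons)+1=z.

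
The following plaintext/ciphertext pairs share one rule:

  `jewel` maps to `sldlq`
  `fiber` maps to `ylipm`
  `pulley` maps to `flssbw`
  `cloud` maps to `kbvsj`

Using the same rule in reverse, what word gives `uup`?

The output letters match the input read backwards, each shifted +7: jewel reversed is lewej. The word is reversed, then every letter is shifted forward by 7.
Reversing it on uup: shift back: u−7=n, u−7=n, p−7=i → nni; then reverse → inn.

inn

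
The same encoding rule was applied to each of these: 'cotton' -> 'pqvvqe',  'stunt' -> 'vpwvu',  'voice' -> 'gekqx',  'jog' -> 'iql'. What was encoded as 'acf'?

day

The output letters match the input read backwards, each shifted +2: cotton reversed is nottoc. Read the word backwards and shift each letter +2.
Undoing it on acf: shift back: a−2=y, c−2=a, f−2=d → yad; then reverse → day.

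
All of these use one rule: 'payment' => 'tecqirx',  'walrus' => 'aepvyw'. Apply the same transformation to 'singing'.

Compare letters: p→t is +4, a→e is +4, y→c is +4 — a constant shift. It's a constant shift of +4 (ROT4).
On singing: s+4=w, i+4=m, n+4=r, g+4=k, i+4=m, n+4=r, g+4=k.

wmrkmrk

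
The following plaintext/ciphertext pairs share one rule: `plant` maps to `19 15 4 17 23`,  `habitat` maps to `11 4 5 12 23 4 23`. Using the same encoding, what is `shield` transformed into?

22 11 12 8 15 7

p is letter #16 and maps to 19: an offset of 3. Letters become their 1-based position plus 3 (so a→4, b→5, …).
On shield: s=19→22, h=8→11, i=9→12, e=5→8, l=12→15, d=4→7.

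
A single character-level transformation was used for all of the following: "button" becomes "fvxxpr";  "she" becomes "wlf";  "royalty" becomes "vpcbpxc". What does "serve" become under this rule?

wfvzf

The shift depends on letter class: consonant b→f is +4, but vowel u→v is +1. The rule splits by letter class: vowels +1, consonants +4.
Applying it to serve: s(cons)+4=w, e(vowel)+1=f, r(cons)+4=v, v(cons)+4=z, e(vowel)+1=f.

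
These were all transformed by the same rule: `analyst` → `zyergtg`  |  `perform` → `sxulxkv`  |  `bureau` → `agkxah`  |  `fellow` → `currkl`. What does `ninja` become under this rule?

gptot

The output letters match the input read backwards, each shifted +6: analyst reversed is tsylana. Read the word backwards and shift each letter +6.
For ninja: reverse → ajnin; then shift: a+6=g, j+6=p, n+6=t, i+6=o, n+6=t.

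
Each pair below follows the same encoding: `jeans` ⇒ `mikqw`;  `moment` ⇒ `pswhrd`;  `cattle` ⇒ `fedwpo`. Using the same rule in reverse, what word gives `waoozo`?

Shifts by position in jeans: pos 0: j→m (+3), pos 1: e→i (+4), pos 2: a→k (+10), pos 3: n→q (+3), pos 4: s→w (+4) — repeating every 3. A repeating key of period 3 is used — shifts +3, +4, +10 over and over.
Decoding waoozo: w−3=t, a−4=w, o−10=e, o−3=l, z−4=v, o−10=e.

twelve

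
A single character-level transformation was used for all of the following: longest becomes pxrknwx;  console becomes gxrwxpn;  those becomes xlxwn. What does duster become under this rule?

hdwxnv

The shift depends on letter class: consonant l→p is +4, but vowel o→x is +9. The rule splits by letter class: vowels +9, consonants +4.
On duster: d(cons)+4=h, u(vowel)+9=d, s(cons)+4=w, t(cons)+4=x, e(vowel)+9=n, r(cons)+4=v.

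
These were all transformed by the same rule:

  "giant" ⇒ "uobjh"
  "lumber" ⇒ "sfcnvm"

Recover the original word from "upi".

The output letters match the input read backwards, each shifted +1: giant reversed is tnaig. The word is reversed, then every letter is shifted forward by 1.
Decoding upi: shift back: u−1=t, p−1=o, i−1=h → toh; then reverse → hot.

hot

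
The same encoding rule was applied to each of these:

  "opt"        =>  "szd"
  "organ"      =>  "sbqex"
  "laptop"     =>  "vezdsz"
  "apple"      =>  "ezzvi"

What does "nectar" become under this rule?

Two shifts are in play — +4 for a/e/i/o/u, +10 for every other letter.
Applying it to nectar: n(cons)+10=x, e(vowel)+4=i, c(cons)+10=m, t(cons)+10=d, a(vowel)+4=e, r(cons)+10=b.

ximdeb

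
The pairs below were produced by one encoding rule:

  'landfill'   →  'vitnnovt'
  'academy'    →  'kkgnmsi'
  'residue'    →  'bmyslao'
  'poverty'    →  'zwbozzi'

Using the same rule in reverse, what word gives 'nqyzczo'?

dispute

Shifts by position in landfill: pos 0: l→v (+10), pos 1: a→i (+8), pos 2: n→t (+6), pos 3: d→n (+10), pos 4: f→n (+8), pos 5: i→o (+6) — repeating every 3. The shifts repeat in a cycle of length 3: positions 0,1,… shift by +10, +8, +6, then the pattern repeats.
Undoing it on nqyzczo: n−10=d, q−8=i, y−6=s, z−10=p, c−8=u, z−6=t, o−10=e.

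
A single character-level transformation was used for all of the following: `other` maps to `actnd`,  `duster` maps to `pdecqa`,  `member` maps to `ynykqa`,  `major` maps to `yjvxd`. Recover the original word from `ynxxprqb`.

melodies

It's a Vigenère-style cipher with numeric key [12,9]: position i shifts by key[i mod 2].
Decoding ynxxprqb: y−12=m, n−9=e, x−12=l, x−9=o, p−12=d, r−9=i, q−12=e, b−9=s.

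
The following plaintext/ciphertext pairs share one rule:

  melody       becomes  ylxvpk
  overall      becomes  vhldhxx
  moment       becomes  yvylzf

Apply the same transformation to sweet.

The rule splits by letter class: vowels +7, consonants +12.
For sweet: s(cons)+12=e, w(cons)+12=i, e(vowel)+7=l, e(vowel)+7=l, t(cons)+12=f.

eillf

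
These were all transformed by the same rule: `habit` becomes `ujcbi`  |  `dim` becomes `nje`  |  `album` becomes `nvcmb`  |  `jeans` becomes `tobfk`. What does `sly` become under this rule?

zmt

The output letters match the input read backwards, each shifted +1: habit reversed is tibah. The word is reversed, then every letter is shifted forward by 1.
On sly: reverse → yls; then shift: y+1=z, l+1=m, s+1=t.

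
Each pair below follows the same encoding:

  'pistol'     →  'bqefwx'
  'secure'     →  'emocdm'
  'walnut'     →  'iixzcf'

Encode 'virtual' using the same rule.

The shift depends on letter class: consonant p→b is +12, but vowel i→q is +8. The rule splits by letter class: vowels +8, consonants +12.
For virtual: v(cons)+12=h, i(vowel)+8=q, r(cons)+12=d, t(cons)+12=f, u(vowel)+8=c, a(vowel)+8=i, l(cons)+12=x.

hqdfcix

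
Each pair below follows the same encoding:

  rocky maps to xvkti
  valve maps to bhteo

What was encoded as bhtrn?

valid

Letter i (0-indexed) is shifted by i+6, so successive shifts are 6, 7, 8, ….
Reversing it on bhtrn: b−6=v, h−7=a, t−8=l, r−9=i, n−10=d.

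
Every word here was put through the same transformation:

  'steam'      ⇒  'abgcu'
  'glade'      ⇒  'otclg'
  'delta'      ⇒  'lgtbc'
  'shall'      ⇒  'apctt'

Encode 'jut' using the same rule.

rwb

The shift depends on letter class: consonant s→a is +8, but vowel e→g is +2. Vowels shift forward by 2 and consonants shift forward by 8.
Applying it to jut: j(cons)+8=r, u(vowel)+2=w, t(cons)+8=b.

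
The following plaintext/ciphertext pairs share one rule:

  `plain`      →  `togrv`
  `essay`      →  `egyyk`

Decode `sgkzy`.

steam

The output letters match the input read backwards, each shifted +6: plain reversed is nialp. Two steps: reverse the string, then apply a Caesar shift of +6.
Undoing it on sgkzy: shift back: s−6=m, g−6=a, k−6=e, z−6=t, y−6=s → maets; then reverse → steam.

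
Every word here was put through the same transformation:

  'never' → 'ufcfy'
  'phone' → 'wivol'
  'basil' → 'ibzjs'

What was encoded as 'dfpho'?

weigh

Shifts by position in never: pos 0: n→u (+7), pos 1: e→f (+1), pos 2: v→c (+7), pos 3: e→f (+1) — repeating every 2. A repeating key of period 2 is used — shifts +7, +1 over and over.
Decoding dfpho: d−7=w, f−1=e, p−7=i, h−1=g, o−7=h.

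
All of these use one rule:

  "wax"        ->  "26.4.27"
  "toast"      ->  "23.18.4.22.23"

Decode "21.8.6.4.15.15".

w is letter #23 and maps to 26: an offset of 3. The number is (letter's place in the alphabet, a=1) + 3.
Decoding 21.8.6.4.15.15: 21→(21−3)÷1=18=r, 8→(8−3)÷1=5=e, 6→(6−3)÷1=3=c, 4→(4−3)÷1=1=a, 15→(15−3)÷1=12=l, 15→(15−3)÷1=12=l.

recall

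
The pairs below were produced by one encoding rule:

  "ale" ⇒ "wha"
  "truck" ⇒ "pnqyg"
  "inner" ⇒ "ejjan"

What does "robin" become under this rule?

nkxej

Compare letters: a→w is +22, l→h is +22, e→a is +22 — a constant shift. This is a Caesar cipher with shift 22.
Applying it to robin: r+22=n, o+22=k, b+22=x, i+22=e, n+22=j.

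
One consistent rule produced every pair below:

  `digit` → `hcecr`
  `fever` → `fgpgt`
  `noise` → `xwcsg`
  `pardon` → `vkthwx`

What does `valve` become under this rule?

d(3)→h(7) and i(8)→c(2) fit y≡25x+10 (mod 26); the inverse of 25 mod 26 is 25. This is an affine cipher: with a=0,…,z=25, each position x becomes (25x+10) mod 26.
Applying it to valve: v(21)→25·21+10≡15=p; a(0)→25·0+10≡10=k; l(11)→25·11+10≡25=z; v(21)→25·21+10≡15=p; e(4)→25·4+10≡6=g (all mod 26).

pkzpg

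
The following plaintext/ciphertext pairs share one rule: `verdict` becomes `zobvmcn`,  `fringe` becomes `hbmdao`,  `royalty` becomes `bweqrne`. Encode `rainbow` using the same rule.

bqmdjws

v(21)→z(25) and e(4)→o(14) fit y≡19x+16 (mod 26); the inverse of 19 mod 26 is 11. Each letter's alphabet position (a=0..z=25) is mapped through 19·x+16 mod 26 — an affine cipher.
Applying it to rainbow: r(17)→19·17+16≡1=b; a(0)→19·0+16≡16=q; i(8)→19·8+16≡12=m; n(13)→19·13+16≡3=d; b(1)→19·1+16≡9=j; o(14)→19·14+16≡22=w; w(22)→19·22+16≡18=s (all mod 26).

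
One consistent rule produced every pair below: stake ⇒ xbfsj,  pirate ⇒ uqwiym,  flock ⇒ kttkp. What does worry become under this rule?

bwwzd

Shifts by position in stake: pos 0: s→x (+5), pos 1: t→b (+8), pos 2: a→f (+5), pos 3: k→s (+8) — repeating every 2. The shifts repeat in a cycle of length 2: positions 0,1,… shift by +5, +8, then the pattern repeats.
Applying it to worry: w+5=b, o+8=w, r+5=w, r+8=z, y+5=d.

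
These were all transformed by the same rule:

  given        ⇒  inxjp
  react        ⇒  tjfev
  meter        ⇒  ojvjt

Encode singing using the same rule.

The shift depends on letter class: consonant g→i is +2, but vowel i→n is +5. Vowels shift forward by 5 and consonants shift forward by 2.
For singing: s(cons)+2=u, i(vowel)+5=n, n(cons)+2=p, g(cons)+2=i, i(vowel)+5=n, n(cons)+2=p, g(cons)+2=i.

unpinpi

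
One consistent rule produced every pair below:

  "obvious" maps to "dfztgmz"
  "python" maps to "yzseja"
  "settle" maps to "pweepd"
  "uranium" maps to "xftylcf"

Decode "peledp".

Read the word backwards and shift each letter +11.
Undoing it on peledp: shift back: p−11=e, e−11=t, l−11=a, e−11=t, d−11=s, p−11=e → etatse; then reverse → estate.

estate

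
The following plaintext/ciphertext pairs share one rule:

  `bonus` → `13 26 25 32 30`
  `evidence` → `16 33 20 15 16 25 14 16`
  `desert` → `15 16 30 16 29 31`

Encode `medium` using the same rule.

24 16 15 20 32 24

b is letter #2 and maps to 13: an offset of 11. Each letter is replaced by its alphabet position (a=1..z=26) + 11.
On medium: m=13→24, e=5→16, d=4→15, i=9→20, u=21→32, m=13→24.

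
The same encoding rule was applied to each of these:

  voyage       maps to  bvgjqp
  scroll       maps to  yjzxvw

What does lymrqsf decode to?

freight

Each letter shifts forward by (position + 6), i.e. 6, 7, 8, … — the shift grows by one for each successive letter.
Decoding lymrqsf: l−6=f, y−7=r, m−8=e, r−9=i, q−10=g, s−11=h, f−12=t.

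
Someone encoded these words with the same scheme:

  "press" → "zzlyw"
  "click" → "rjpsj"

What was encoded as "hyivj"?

The output letters match the input read backwards, each shifted +7: press reversed is sserp. Read the word backwards and shift each letter +7.
Reversing it on hyivj: shift back: h−7=a, y−7=r, i−7=b, v−7=o, j−7=c → arboc; then reverse → cobra.

cobra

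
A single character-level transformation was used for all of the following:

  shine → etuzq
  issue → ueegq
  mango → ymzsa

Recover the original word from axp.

Compare letters: s→e is +12, h→t is +12, i→u is +12 — a constant shift. This is a Caesar cipher with shift 12.
Undoing it on axp: a−12=o, x−12=l, p−12=d.

old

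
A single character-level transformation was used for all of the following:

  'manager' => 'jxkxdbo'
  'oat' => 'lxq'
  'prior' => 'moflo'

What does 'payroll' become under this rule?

mxvolii

It's a constant shift of +23 (ROT23).
Applying it to payroll: p+23=m, a+23=x, y+23=v, r+23=o, o+23=l, l+23=i, l+23=i.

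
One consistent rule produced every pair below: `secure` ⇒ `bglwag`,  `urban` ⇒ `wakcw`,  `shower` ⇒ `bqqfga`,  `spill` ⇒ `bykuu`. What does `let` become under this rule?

ugc

The shift depends on letter class: consonant s→b is +9, but vowel e→g is +2. Vowels shift forward by 2 and consonants shift forward by 9.
On let: l(cons)+9=u, e(vowel)+2=g, t(cons)+9=c.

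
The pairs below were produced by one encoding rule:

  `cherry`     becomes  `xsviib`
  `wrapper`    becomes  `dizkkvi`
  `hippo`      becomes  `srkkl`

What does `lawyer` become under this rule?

ozdbvi

Each pair mirrors across the alphabet (c↔x, h↔s, e↔v): positions sum to 25. Letters are reflected about the middle of the alphabet (position → 25−position): Atbash.
Applying it to lawyer: l↔o, a↔z, w↔d, y↔b, e↔v, r↔i.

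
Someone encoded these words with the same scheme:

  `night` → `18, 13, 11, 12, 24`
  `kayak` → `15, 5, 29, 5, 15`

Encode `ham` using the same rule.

n is letter #14 and maps to 18: an offset of 4. Each letter is replaced by its alphabet position (a=1..z=26) + 4.
Applying it to ham: h=8→12, a=1→5, m=13→17.

12, 5, 17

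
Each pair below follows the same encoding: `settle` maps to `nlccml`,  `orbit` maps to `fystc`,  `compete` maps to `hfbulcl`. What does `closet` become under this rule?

This is an affine cipher: with a=0,…,z=25, each position x becomes (15x+3) mod 26.
For closet: c(2)→15·2+3≡7=h; l(11)→15·11+3≡12=m; o(14)→15·14+3≡5=f; s(18)→15·18+3≡13=n; e(4)→15·4+3≡11=l; t(19)→15·19+3≡2=c (all mod 26).

hmfnlc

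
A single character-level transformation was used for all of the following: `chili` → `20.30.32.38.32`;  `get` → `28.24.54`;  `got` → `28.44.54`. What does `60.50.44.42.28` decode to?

With a=1..z=26, the number is 2·pos + 14.
Undoing it on 60.50.44.42.28: 60→(60−14)÷2=23=w, 50→(50−14)÷2=18=r, 44→(44−14)÷2=15=o, 42→(42−14)÷2=14=n, 28→(28−14)÷2=7=g.

wrong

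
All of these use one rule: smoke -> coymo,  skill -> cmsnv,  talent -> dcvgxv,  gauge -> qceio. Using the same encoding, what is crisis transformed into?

Shifts by position in smoke: pos 0: s→c (+10), pos 1: m→o (+2), pos 2: o→y (+10), pos 3: k→m (+2) — repeating every 2. The shifts repeat in a cycle of length 2: positions 0,1,… shift by +10, +2, then the pattern repeats.
Applying it to crisis: c+10=m, r+2=t, i+10=s, s+2=u, i+10=s, s+2=u.

mtsusu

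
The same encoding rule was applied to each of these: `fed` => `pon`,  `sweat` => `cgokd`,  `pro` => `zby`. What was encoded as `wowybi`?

memory

Compare letters: f→p is +10, e→o is +10, d→n is +10 — a constant shift. Each letter is shifted forward by 10 in the alphabet (a Caesar shift of +10).
Undoing it on wowybi: w−10=m, o−10=e, w−10=m, y−10=o, b−10=r, i−10=y.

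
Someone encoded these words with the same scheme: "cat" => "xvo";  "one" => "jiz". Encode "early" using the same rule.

Compare letters: c→x is +21, a→v is +21, t→o is +21 — a constant shift. Each letter is shifted forward by 21 in the alphabet (a Caesar shift of +21).
Applying it to early: e+21=z, a+21=v, r+21=m, l+21=g, y+21=t.

zvmgt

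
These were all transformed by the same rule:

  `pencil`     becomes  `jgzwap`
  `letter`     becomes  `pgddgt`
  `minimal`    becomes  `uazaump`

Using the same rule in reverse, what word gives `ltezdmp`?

frontal

p(15)→j(9) and e(4)→g(6) fit y≡5x+12 (mod 26); the inverse of 5 mod 26 is 21. This is an affine cipher: with a=0,…,z=25, each position x becomes (5x+12) mod 26.
Decoding ltezdmp: l(11)→21·(11−12)≡5=f; t(19)→21·(19−12)≡17=r; e(4)→21·(4−12)≡14=o; z(25)→21·(25−12)≡13=n; d(3)→21·(3−12)≡19=t; m(12)→21·(12−12)≡0=a; p(15)→21·(15−12)≡11=l (all mod 26).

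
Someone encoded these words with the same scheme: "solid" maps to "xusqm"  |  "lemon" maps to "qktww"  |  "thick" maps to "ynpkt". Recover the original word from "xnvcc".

In solid: s→x is +5, o→u is +6, l→s is +7, i→q is +8 — the shift increases by 1 each position. The shift increases by 1 at each position, starting from +5: 5, 6, 7, ….
Undoing it on xnvcc: x−5=s, n−6=h, v−7=o, c−8=u, c−9=t.

shout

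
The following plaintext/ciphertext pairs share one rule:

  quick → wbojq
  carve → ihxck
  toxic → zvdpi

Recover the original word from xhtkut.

Shifts by position in quick: pos 0: q→w (+6), pos 1: u→b (+7), pos 2: i→o (+6), pos 3: c→j (+7) — repeating every 2. It's a Vigenère-style cipher with numeric key [6,7]: position i shifts by key[i mod 2].
Decoding xhtkut: x−6=r, h−7=a, t−6=n, k−7=d, u−6=o, t−7=m.

random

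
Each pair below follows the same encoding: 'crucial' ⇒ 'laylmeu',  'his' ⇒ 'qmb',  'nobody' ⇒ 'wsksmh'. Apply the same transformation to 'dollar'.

The shift depends on letter class: consonant c→l is +9, but vowel u→y is +4. Two shifts are in play — +4 for a/e/i/o/u, +9 for every other letter.
Applying it to dollar: d(cons)+9=m, o(vowel)+4=s, l(cons)+9=u, l(cons)+9=u, a(vowel)+4=e, r(cons)+9=a.

msuuea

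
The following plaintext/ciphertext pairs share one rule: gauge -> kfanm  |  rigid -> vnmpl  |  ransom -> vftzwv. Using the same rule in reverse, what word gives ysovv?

union

In gauge: g→k is +4, a→f is +5, u→a is +6, g→n is +7 — the shift increases by 1 each position. Letter i (0-indexed) is shifted by i+4, so successive shifts are 4, 5, 6, ….
Reversing it on ysovv: y−4=u, s−5=n, o−6=i, v−7=o, v−8=n.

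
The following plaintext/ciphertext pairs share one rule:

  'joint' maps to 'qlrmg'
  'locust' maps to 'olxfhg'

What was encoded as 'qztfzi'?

jaguar

Each letter is replaced by its mirror in the alphabet: a↔z, b↔y, c↔x, and so on (the Atbash cipher).
Reversing it on qztfzi: q↔j, z↔a, t↔g, f↔u, z↔a, i↔r.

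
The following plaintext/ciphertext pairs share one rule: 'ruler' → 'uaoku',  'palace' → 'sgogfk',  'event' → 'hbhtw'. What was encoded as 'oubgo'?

loyal

It's a Vigenère-style cipher with numeric key [3,6]: position i shifts by key[i mod 2].
Reversing it on oubgo: o−3=l, u−6=o, b−3=y, g−6=a, o−3=l.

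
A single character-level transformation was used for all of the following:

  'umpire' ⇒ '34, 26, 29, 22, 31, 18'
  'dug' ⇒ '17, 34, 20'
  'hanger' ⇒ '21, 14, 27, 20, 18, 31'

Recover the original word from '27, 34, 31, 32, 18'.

nurse

Letters become their 1-based position plus 13 (so a→14, b→15, …).
Reversing it on 27, 34, 31, 32, 18: 27→(27−13)÷1=14=n, 34→(34−13)÷1=21=u, 31→(31−13)÷1=18=r, 32→(32−13)÷1=19=s, 18→(18−13)÷1=5=e.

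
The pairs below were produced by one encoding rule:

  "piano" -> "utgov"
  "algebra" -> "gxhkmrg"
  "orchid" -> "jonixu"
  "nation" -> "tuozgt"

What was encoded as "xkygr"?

laser

The output letters match the input read backwards, each shifted +6: piano reversed is onaip. The word is reversed, then every letter is shifted forward by 6.
Decoding xkygr: shift back: x−6=r, k−6=e, y−6=s, g−6=a, r−6=l → resal; then reverse → laser.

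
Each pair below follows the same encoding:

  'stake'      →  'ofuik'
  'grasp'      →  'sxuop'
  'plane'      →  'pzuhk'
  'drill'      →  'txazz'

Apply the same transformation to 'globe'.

s(18)→o(14) and t(19)→f(5) fit y≡17x+20 (mod 26); the inverse of 17 mod 26 is 23. This is an affine cipher: with a=0,…,z=25, each position x becomes (17x+20) mod 26.
On globe: g(6)→17·6+20≡18=s; l(11)→17·11+20≡25=z; o(14)→17·14+20≡24=y; b(1)→17·1+20≡11=l; e(4)→17·4+20≡10=k (all mod 26).

szylk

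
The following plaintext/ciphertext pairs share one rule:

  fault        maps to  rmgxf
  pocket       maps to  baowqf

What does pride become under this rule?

bdupq

Compare letters: f→r is +12, a→m is +12, u→g is +12 — a constant shift. Every letter moves 12 places later in the alphabet, wrapping around z→a.
On pride: p+12=b, r+12=d, i+12=u, d+12=p, e+12=q.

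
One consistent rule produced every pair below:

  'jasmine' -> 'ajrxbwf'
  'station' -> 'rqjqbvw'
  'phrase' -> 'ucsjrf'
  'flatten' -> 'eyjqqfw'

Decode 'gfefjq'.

defeat

j(9)→a(0) and a(0)→j(9) fit y≡25x+9 (mod 26); the inverse of 25 mod 26 is 25. This is an affine cipher: with a=0,…,z=25, each position x becomes (25x+9) mod 26.
Undoing it on gfefjq: g(6)→25·(6−9)≡3=d; f(5)→25·(5−9)≡4=e; e(4)→25·(4−9)≡5=f; f(5)→25·(5−9)≡4=e; j(9)→25·(9−9)≡0=a; q(16)→25·(16−9)≡19=t (all mod 26).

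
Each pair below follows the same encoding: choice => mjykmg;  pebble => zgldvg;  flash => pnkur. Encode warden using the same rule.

Shifts by position in choice: pos 0: c→m (+10), pos 1: h→j (+2), pos 2: o→y (+10), pos 3: i→k (+2) — repeating every 2. The shifts repeat in a cycle of length 2: positions 0,1,… shift by +10, +2, then the pattern repeats.
Applying it to warden: w+10=g, a+2=c, r+10=b, d+2=f, e+10=o, n+2=p.

gcbfop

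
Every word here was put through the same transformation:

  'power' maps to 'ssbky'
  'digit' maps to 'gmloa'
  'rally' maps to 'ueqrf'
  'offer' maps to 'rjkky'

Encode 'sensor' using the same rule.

In power: p→s is +3, o→s is +4, w→b is +5, e→k is +6 — the shift increases by 1 each position. The shift increases by 1 at each position, starting from +3: 3, 4, 5, ….
Applying it to sensor: s+3=v, e+4=i, n+5=s, s+6=y, o+7=v, r+8=z.

visyvz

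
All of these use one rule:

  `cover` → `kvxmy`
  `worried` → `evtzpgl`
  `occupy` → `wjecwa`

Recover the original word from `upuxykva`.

A repeating key of period 3 is used — shifts +8, +7, +2 over and over.
Decoding upuxykva: u−8=m, p−7=i, u−2=s, x−8=p, y−7=r, k−2=i, v−8=n, a−7=t.

misprint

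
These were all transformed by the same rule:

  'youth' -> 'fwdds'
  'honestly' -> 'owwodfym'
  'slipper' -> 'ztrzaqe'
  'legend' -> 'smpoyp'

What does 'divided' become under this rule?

In youth: y→f is +7, o→w is +8, u→d is +9, t→d is +10 — the shift increases by 1 each position. The shift increases by 1 at each position, starting from +7: 7, 8, 9, ….
On divided: d+7=k, i+8=q, v+9=e, i+10=s, d+11=o, e+12=q, d+13=q.

kqesoqq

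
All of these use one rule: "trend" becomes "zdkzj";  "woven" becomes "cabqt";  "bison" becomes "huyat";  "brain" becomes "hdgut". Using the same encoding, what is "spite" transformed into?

Shifts by position in trend: pos 0: t→z (+6), pos 1: r→d (+12), pos 2: e→k (+6), pos 3: n→z (+12) — repeating every 2. It's a Vigenère-style cipher with numeric key [6,12]: position i shifts by key[i mod 2].
Applying it to spite: s+6=y, p+12=b, i+6=o, t+12=f, e+6=k.

ybofk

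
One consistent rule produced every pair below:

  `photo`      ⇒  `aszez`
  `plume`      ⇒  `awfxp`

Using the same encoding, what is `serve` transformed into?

dpcgp

Every letter moves 11 places later in the alphabet, wrapping around z→a.
Applying it to serve: s+11=d, e+11=p, r+11=c, v+11=g, e+11=p.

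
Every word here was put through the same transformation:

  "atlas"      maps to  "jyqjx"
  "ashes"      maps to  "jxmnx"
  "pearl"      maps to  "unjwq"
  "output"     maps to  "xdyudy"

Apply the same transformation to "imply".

The shift depends on letter class: consonant t→y is +5, but vowel a→j is +9. The rule splits by letter class: vowels +9, consonants +5.
On imply: i(vowel)+9=r, m(cons)+5=r, p(cons)+5=u, l(cons)+5=q, y(cons)+5=d.

rruqd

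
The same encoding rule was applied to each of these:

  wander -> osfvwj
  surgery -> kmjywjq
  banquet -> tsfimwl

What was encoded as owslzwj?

It's a constant shift of +18 (ROT18).
Undoing it on owslzwj: o−18=w, w−18=e, s−18=a, l−18=t, z−18=h, w−18=e, j−18=r.

weather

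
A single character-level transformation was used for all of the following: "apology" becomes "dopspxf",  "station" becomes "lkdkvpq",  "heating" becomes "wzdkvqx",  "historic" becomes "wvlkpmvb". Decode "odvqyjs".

painful

a(0)→d(3) and p(15)→o(14) fit y≡25x+3 (mod 26); the inverse of 25 mod 26 is 25. Each letter's alphabet position (a=0..z=25) is mapped through 25·x+3 mod 26 — an affine cipher.
Undoing it on odvqyjs: o(14)→25·(14−3)≡15=p; d(3)→25·(3−3)≡0=a; v(21)→25·(21−3)≡8=i; q(16)→25·(16−3)≡13=n; y(24)→25·(24−3)≡5=f; j(9)→25·(9−3)≡20=u; s(18)→25·(18−3)≡11=l (all mod 26).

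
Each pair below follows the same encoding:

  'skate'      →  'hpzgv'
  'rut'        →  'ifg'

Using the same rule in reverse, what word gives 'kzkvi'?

paper

Each letter is replaced by its mirror in the alphabet: a↔z, b↔y, c↔x, and so on (the Atbash cipher).
Decoding kzkvi: k↔p, z↔a, k↔p, v↔e, i↔r.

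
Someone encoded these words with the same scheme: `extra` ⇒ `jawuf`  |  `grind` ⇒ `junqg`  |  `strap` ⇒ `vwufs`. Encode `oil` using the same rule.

The shift depends on letter class: consonant x→a is +3, but vowel e→j is +5. The rule splits by letter class: vowels +5, consonants +3.
Applying it to oil: o(vowel)+5=t, i(vowel)+5=n, l(cons)+3=o.

tno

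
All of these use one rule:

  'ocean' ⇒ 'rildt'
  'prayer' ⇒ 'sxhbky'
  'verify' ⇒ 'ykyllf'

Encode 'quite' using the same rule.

Shifts by position in ocean: pos 0: o→r (+3), pos 1: c→i (+6), pos 2: e→l (+7), pos 3: a→d (+3), pos 4: n→t (+6) — repeating every 3. The shifts repeat in a cycle of length 3: positions 0,1,… shift by +3, +6, +7, then the pattern repeats.
Applying it to quite: q+3=t, u+6=a, i+7=p, t+3=w, e+6=k.

tapwk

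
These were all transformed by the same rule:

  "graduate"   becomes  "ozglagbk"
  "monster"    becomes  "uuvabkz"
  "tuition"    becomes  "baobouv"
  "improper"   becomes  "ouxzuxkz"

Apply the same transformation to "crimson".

kzouauv

The rule splits by letter class: vowels +6, consonants +8.
For crimson: c(cons)+8=k, r(cons)+8=z, i(vowel)+6=o, m(cons)+8=u, s(cons)+8=a, o(vowel)+6=u, n(cons)+8=v.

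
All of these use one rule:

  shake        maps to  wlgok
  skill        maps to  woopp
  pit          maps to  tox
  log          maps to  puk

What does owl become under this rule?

The shift depends on letter class: consonant s→w is +4, but vowel a→g is +6. The rule splits by letter class: vowels +6, consonants +4.
For owl: o(vowel)+6=u, w(cons)+4=a, l(cons)+4=p.

uap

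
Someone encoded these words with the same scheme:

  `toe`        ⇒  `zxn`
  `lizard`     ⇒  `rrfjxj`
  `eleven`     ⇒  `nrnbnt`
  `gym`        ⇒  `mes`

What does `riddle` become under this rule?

xrjjrn

Two shifts are in play — +9 for a/e/i/o/u, +6 for every other letter.
For riddle: r(cons)+6=x, i(vowel)+9=r, d(cons)+6=j, d(cons)+6=j, l(cons)+6=r, e(vowel)+9=n.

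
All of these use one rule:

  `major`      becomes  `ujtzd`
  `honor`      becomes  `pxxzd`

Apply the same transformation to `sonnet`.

axxyqg

Each letter shifts forward by (position + 8), i.e. 8, 9, 10, … — the shift grows by one for each successive letter.
For sonnet: s+8=a, o+9=x, n+10=x, n+11=y, e+12=q, t+13=g.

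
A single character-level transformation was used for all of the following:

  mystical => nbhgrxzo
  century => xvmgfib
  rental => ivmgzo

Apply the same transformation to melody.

Each pair mirrors across the alphabet (m↔n, y↔b, s↔h): positions sum to 25. This is the alphabet-reversal cipher (Atbash): a becomes z, b becomes y, etc.
Applying it to melody: m↔n, e↔v, l↔o, o↔l, d↔w, y↔b.

nvolwb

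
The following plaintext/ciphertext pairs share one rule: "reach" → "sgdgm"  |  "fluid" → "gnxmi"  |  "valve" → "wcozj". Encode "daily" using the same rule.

Letter i (0-indexed) is shifted by i+1, so successive shifts are 1, 2, 3, ….
For daily: d+1=e, a+2=c, i+3=l, l+4=p, y+5=d.

eclpd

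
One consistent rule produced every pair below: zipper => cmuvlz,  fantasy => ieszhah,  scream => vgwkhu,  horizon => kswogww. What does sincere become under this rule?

vmsilzn

Each letter shifts forward by (position + 3), i.e. 3, 4, 5, … — the shift grows by one for each successive letter.
On sincere: s+3=v, i+4=m, n+5=s, c+6=i, e+7=l, r+8=z, e+9=n.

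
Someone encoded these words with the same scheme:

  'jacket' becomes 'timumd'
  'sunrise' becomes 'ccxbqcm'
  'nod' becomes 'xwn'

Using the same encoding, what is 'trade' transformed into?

The shift depends on letter class: consonant j→t is +10, but vowel a→i is +8. Vowels shift forward by 8 and consonants shift forward by 10.
Applying it to trade: t(cons)+10=d, r(cons)+10=b, a(vowel)+8=i, d(cons)+10=n, e(vowel)+8=m.

dbinm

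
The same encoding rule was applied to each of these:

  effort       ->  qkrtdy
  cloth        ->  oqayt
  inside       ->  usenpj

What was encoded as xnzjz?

linen

The shifts repeat in a cycle of length 2: positions 0,1,… shift by +12, +5, then the pattern repeats.
Undoing it on xnzjz: x−12=l, n−5=i, z−12=n, j−5=e, z−12=n.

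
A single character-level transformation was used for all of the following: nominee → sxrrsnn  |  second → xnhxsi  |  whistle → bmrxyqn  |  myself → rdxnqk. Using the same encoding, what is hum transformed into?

mdr

The shift depends on letter class: consonant n→s is +5, but vowel o→x is +9. Two shifts are in play — +9 for a/e/i/o/u, +5 for every other letter.
On hum: h(cons)+5=m, u(vowel)+9=d, m(cons)+5=r.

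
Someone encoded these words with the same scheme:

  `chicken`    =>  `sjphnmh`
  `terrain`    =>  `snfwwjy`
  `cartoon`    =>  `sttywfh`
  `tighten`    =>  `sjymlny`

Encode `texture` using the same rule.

jwzycjy

The output letters match the input read backwards, each shifted +5: chicken reversed is nekcihc. Two steps: reverse the string, then apply a Caesar shift of +5.
Applying it to texture: reverse → erutxet; then shift: e+5=j, r+5=w, u+5=z, t+5=y, x+5=c, e+5=j, t+5=y.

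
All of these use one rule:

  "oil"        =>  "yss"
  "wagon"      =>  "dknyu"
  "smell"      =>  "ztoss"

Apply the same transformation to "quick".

The shift depends on letter class: consonant l→s is +7, but vowel o→y is +10. Vowels shift forward by 10 and consonants shift forward by 7.
For quick: q(cons)+7=x, u(vowel)+10=e, i(vowel)+10=s, c(cons)+7=j, k(cons)+7=r.

xesjr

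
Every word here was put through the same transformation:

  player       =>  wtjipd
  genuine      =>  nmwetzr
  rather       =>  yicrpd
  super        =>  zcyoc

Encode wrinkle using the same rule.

In player: p→w is +7, l→t is +8, a→j is +9, y→i is +10 — the shift increases by 1 each position. Letter i (0-indexed) is shifted by i+7, so successive shifts are 7, 8, 9, ….
For wrinkle: w+7=d, r+8=z, i+9=r, n+10=x, k+11=v, l+12=x, e+13=r.

dzrxvxr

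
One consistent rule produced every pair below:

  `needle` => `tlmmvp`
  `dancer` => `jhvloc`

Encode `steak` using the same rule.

In needle: n→t is +6, e→l is +7, e→m is +8, d→m is +9 — the shift increases by 1 each position. Letter i (0-indexed) is shifted by i+6, so successive shifts are 6, 7, 8, ….
For steak: s+6=y, t+7=a, e+8=m, a+9=j, k+10=u.

yamju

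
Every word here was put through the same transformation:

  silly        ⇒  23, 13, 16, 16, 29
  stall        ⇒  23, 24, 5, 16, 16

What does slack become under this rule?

23, 16, 5, 7, 15

Each letter is replaced by its alphabet position (a=1..z=26) + 4.
For slack: s=19→23, l=12→16, a=1→5, c=3→7, k=11→15.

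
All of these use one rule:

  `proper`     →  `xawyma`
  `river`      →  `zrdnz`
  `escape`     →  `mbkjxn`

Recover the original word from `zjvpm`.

Shifts by position in proper: pos 0: p→x (+8), pos 1: r→a (+9), pos 2: o→w (+8), pos 3: p→y (+9) — repeating every 2. It's a Vigenère-style cipher with numeric key [8,9]: position i shifts by key[i mod 2].
Reversing it on zjvpm: z−8=r, j−9=a, v−8=n, p−9=g, m−8=e.

range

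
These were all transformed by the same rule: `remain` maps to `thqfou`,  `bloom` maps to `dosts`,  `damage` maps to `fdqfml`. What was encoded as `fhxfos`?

In remain: r→t is +2, e→h is +3, m→q is +4, a→f is +5 — the shift increases by 1 each position. Letter i (0-indexed) is shifted by i+2, so successive shifts are 2, 3, 4, ….
Undoing it on fhxfos: f−2=d, h−3=e, x−4=t, f−5=a, o−6=i, s−7=l.

detail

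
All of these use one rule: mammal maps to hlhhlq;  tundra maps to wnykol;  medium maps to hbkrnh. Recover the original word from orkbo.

m(12)→h(7) and a(0)→l(11) fit y≡17x+11 (mod 26); the inverse of 17 mod 26 is 23. Each letter's alphabet position (a=0..z=25) is mapped through 17·x+11 mod 26 — an affine cipher.
Undoing it on orkbo: o(14)→23·(14−11)≡17=r; r(17)→23·(17−11)≡8=i; k(10)→23·(10−11)≡3=d; b(1)→23·(1−11)≡4=e; o(14)→23·(14−11)≡17=r (all mod 26).

rider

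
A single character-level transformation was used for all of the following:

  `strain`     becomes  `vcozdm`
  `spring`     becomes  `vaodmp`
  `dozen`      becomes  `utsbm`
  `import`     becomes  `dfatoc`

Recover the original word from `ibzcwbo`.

Treating letters as 0–25, the rule is x ↦ 7x + 25 (mod 26).
Reversing it on ibzcwbo: i(8)→15·(8−25)≡5=f; b(1)→15·(1−25)≡4=e; z(25)→15·(25−25)≡0=a; c(2)→15·(2−25)≡19=t; w(22)→15·(22−25)≡7=h; b(1)→15·(1−25)≡4=e; o(14)→15·(14−25)≡17=r (all mod 26).

feather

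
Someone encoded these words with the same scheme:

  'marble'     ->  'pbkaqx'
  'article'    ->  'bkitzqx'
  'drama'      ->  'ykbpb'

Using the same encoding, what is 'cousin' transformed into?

znhjto

Treating letters as 0–25, the rule is x ↦ 25x + 1 (mod 26).
Applying it to cousin: c(2)→25·2+1≡25=z; o(14)→25·14+1≡13=n; u(20)→25·20+1≡7=h; s(18)→25·18+1≡9=j; i(8)→25·8+1≡19=t; n(13)→25·13+1≡14=o (all mod 26).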